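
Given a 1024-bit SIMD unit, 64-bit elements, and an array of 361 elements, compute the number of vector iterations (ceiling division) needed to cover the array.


Width = 1024 / 64 = 16 elements per vector op
Iterations = ceil(361 / 16) = 23

23


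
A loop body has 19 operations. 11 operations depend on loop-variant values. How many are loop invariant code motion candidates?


Invariant candidates = total - loop-dependent
= 19 - 11 = 8

8


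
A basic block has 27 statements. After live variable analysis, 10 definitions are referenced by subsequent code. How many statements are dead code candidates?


Dead code = total statements - live definitions
= 27 - 10 = 17

17


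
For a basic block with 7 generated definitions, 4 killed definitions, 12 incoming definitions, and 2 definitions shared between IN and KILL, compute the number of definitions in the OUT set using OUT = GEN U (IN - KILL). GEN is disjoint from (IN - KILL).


IN - KILL: 12 - 2 = 10 surviving definitions
OUT = GEN + surviving = 7 + 10 = 17

17


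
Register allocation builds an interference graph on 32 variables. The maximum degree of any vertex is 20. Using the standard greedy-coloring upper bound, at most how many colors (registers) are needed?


Greedy coloring never needs more than (max_degree + 1) colors: when coloring a vertex, at most max_degree neighbors are already colored.
Upper bound = 20 + 1 = 21

21


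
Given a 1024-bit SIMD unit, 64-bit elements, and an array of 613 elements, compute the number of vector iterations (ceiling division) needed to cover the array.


Width = 1024 / 64 = 16 elements per vector op
Iterations = ceil(613 / 16) = 39

39


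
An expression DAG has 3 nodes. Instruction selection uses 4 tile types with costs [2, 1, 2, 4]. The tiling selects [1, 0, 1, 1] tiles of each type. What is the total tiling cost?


Total cost = sum(count_i * cost_i)
= 1*2 + 0*1 + 1*2 + 1*4
= 8

8


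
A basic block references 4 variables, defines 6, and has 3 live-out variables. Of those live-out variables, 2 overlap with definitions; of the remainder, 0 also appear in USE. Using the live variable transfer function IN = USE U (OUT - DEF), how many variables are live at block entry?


OUT - DEF: 3 - 2 = 1
|IN| = |USE| + |OUT - DEF| - |USE ∩ (OUT - DEF)| = 4 + 1 - 0 = 5

5


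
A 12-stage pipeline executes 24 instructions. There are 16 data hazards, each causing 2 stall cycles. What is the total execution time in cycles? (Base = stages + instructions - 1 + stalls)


Base cycles = 12 + 24 - 1 = 35
Total stalls = 16 * 2 = 32
Total = 35 + 32 = 67

67


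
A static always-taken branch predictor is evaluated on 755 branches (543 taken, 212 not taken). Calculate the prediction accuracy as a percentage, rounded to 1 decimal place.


Predictor: always-taken
Correct predictions = 543
Accuracy = 543 / 755 * 100 = 71.9%

71.9


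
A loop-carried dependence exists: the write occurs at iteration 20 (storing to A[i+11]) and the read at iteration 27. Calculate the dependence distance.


Distance = read iteration - write iteration
= 27 - 20 = 7

7


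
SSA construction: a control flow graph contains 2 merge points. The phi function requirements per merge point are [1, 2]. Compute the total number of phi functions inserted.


Total phi functions = sum of phi functions at each join node
= 1 + 2 = 3

3


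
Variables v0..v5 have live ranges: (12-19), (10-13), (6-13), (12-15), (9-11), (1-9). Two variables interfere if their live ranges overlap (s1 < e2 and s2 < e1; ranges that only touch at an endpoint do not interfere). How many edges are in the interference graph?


Check all pairs for overlapping intervals.
Two intervals (s1,e1) and (s2,e2) overlap if s1 < e2 and s2 < e1.
v0 (12-19) vs v1..v5: overlaps v1, v2, v3 -> 3
v1 (10-13) vs v2..v5: overlaps v2, v3, v4 -> 3
v2 (6-13) vs v3..v5: overlaps v3, v4, v5 -> 3
v3 (12-15) vs v4..v5: overlaps none -> 0
v4 (9-11) vs v5: overlaps none -> 0
Total overlapping pairs = 3 + 3 + 3 + 0 + 0 = 9

9


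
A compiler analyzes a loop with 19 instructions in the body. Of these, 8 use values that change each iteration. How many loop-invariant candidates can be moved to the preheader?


Invariant candidates = total - loop-dependent
= 19 - 8 = 11

11


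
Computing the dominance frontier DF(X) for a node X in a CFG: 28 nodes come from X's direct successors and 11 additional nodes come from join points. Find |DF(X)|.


DF(X) = direct successor contributions + join point contributions
= 28 + 11 = 39

39


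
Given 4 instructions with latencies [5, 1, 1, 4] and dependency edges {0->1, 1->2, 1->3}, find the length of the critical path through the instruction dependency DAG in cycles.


Compute longest path through dependency graph: dist(Ik) = max over predecessors of dist + latency(Ik).
dist(I0) = latency 5 = 5
dist(I1) = dist(I0) + 1 = 5 + 1 = 6
dist(I2) = dist(I1) + 1 = 6 + 1 = 7
dist(I3) = dist(I1) + 4 = 6 + 4 = 10
Critical path = max dist = 10

10


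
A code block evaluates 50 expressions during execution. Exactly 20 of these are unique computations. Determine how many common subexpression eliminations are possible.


CSE count = total expressions - unique expressions
= 50 - 20 = 30

30


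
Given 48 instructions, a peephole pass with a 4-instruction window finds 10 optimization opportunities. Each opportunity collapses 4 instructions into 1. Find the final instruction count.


Each match removes 3 instructions.
Total removed = 10 * 3 = 30
Remaining = 48 - 30 = 18

18


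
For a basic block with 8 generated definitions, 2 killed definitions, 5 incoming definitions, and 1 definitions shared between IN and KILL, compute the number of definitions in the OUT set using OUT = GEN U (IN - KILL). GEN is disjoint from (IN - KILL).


IN - KILL: 5 - 1 = 4 surviving definitions
OUT = GEN + surviving = 8 + 4 = 12

12


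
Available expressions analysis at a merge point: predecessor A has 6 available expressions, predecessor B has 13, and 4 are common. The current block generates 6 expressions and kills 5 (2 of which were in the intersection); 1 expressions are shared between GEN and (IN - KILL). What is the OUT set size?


IN = intersection of predecessors = 4
IN - KILL = 4 - 2 = 2
|OUT| = |GEN| + |IN - KILL| - |GEN ∩ (IN - KILL)| = 6 + 2 - 1 = 7

7


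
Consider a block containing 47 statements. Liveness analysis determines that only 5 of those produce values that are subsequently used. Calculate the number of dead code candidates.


Dead code = total statements - live definitions
= 47 - 5 = 42

42


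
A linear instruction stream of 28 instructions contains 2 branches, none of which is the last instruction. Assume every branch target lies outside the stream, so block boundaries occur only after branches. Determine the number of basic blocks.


With no in-sequence branch targets, the leaders are the first instruction plus the instruction after each branch.
Number of basic blocks = branches + 1
= 2 + 1 = 3

3


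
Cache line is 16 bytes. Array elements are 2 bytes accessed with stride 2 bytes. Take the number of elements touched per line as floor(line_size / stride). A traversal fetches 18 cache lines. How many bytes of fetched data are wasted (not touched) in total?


Elements per line = floor(16 / 2) = 8
Bytes used per line = 8 * 2 = 16
Wasted per line = 16 - 16 = 0
Total wasted = 0 * 18 = 0

0


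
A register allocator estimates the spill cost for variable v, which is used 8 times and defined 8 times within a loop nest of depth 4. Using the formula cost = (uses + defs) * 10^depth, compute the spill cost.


uses + defs = 8 + 8 = 16
10^4 = 10000
Spill cost = 16 * 10000 = 160000

160000


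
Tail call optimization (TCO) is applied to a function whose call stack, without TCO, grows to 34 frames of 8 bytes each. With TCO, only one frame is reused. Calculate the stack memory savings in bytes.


Without TCO: 34 * 8 = 272 bytes
With TCO: reuse 1 frame = 8 bytes
Savings = 272 - 8 = 264

264


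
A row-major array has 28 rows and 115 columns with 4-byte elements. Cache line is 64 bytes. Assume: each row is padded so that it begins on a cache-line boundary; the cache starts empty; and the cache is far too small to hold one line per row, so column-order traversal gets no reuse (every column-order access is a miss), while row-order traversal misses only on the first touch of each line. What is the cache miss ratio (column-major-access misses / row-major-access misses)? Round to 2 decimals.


Each row occupies 115 * 4 = 460 bytes and starts on a line boundary, so it spans ceil(460 / 64) = 8 cache lines.
Row-major traversal misses (one per line touched): 28 * ceil(115 * 4 / 64) = 224
Column-major traversal misses (no reuse, every access misses): 28 * 115 = 3220
Ratio = 3220 / 224 = 14.38

14.38


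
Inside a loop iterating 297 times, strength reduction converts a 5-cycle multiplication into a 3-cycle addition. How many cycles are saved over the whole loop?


Per-iteration saving = 5 - 3 = 2
Total saved = 297 * 2 = 594

594


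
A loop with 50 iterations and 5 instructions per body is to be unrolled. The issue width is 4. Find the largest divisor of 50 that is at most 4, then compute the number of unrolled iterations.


Largest divisor of 50 <= 4 is 2
New iterations = 50 / 2 = 25

25


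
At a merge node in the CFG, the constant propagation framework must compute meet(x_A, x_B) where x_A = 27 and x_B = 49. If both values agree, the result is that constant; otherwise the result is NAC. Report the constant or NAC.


Meet operation: if both paths give the same constant, result is that constant; if they differ, result is NAC (not-a-constant).
Path A: 27, Path B: 49 -> differ
Result: not-a-constant -> NAC

NAC


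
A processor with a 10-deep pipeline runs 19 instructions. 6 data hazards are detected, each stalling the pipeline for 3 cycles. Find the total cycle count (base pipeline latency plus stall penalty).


Base cycles = 10 + 19 - 1 = 28
Total stalls = 6 * 3 = 18
Total = 28 + 18 = 46

46


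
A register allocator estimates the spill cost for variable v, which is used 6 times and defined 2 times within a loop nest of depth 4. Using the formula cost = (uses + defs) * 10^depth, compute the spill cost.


uses + defs = 6 + 2 = 8
10^4 = 10000
Spill cost = 8 * 10000 = 80000

80000


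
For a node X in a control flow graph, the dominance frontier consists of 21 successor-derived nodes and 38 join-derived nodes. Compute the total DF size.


DF(X) = direct successor contributions + join point contributions
= 21 + 38 = 59

59


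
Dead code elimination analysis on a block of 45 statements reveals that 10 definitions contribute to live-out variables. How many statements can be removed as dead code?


Dead code = total statements - live definitions
= 45 - 10 = 35

35


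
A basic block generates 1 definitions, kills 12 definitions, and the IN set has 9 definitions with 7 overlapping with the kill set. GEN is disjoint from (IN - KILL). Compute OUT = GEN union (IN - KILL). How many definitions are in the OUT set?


IN - KILL: 9 - 7 = 2 surviving definitions
OUT = GEN + surviving = 1 + 2 = 3

3


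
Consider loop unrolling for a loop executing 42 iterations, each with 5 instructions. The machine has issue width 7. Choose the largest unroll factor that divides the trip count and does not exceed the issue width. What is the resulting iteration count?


Largest divisor of 42 <= 7 is 7
New iterations = 42 / 7 = 6

6


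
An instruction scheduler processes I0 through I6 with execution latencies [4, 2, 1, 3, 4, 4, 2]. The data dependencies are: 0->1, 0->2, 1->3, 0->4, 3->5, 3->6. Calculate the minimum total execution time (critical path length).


Compute longest path through dependency graph: dist(Ik) = max over predecessors of dist + latency(Ik).
dist(I0) = latency 4 = 4
dist(I1) = dist(I0) + 2 = 4 + 2 = 6
dist(I2) = dist(I0) + 1 = 4 + 1 = 5
dist(I3) = dist(I1) + 3 = 6 + 3 = 9
dist(I4) = dist(I0) + 4 = 4 + 4 = 8
dist(I5) = dist(I3) + 4 = 9 + 4 = 13
dist(I6) = dist(I3) + 2 = 9 + 2 = 11
Critical path = max dist = 13

13


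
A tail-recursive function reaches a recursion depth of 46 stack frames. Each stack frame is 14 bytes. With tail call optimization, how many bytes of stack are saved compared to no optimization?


Without TCO: 46 * 14 = 644 bytes
With TCO: reuse 1 frame = 14 bytes
Savings = 644 - 14 = 630

630


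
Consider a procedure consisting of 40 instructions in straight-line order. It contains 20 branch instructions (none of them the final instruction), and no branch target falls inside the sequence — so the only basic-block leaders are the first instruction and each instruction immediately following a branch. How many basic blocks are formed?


With no in-sequence branch targets, the leaders are the first instruction plus the instruction after each branch.
Number of basic blocks = branches + 1
= 20 + 1 = 21

21


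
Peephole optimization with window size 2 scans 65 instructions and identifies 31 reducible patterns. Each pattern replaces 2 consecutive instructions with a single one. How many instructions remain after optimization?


Each match removes 1 instructions.
Total removed = 31 * 1 = 31
Remaining = 65 - 31 = 34

34


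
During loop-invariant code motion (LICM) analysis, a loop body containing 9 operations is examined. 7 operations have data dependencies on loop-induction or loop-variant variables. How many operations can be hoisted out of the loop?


Invariant candidates = total - loop-dependent
= 9 - 7 = 2

2


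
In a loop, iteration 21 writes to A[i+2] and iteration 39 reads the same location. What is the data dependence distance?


Distance = read iteration - write iteration
= 39 - 21 = 18

18


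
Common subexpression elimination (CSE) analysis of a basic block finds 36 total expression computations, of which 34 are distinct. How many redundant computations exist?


CSE count = total expressions - unique expressions
= 36 - 34 = 2

2


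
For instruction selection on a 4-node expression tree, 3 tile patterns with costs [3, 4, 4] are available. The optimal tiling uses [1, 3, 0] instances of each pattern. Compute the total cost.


Total cost = sum(count_i * cost_i)
= 1*3 + 3*4 + 0*4
= 15

15


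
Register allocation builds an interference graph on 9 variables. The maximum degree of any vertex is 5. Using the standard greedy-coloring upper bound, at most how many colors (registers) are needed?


Greedy coloring never needs more than (max_degree + 1) colors: when coloring a vertex, at most max_degree neighbors are already colored.
Upper bound = 5 + 1 = 6

6


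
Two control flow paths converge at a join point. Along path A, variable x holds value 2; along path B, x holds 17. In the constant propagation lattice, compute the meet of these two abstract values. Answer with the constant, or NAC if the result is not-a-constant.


Meet operation: if both paths give the same constant, result is that constant; if they differ, result is NAC (not-a-constant).
Path A: 2, Path B: 17 -> differ
Result: not-a-constant -> NAC

NAC


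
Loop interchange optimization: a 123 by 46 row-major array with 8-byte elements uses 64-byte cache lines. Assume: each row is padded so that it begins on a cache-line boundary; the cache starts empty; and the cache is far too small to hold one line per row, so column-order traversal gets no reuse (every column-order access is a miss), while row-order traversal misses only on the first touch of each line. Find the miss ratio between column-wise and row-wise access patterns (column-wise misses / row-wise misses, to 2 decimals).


Each row occupies 46 * 8 = 368 bytes and starts on a line boundary, so it spans ceil(368 / 64) = 6 cache lines.
Row-major traversal misses (one per line touched): 123 * ceil(46 * 8 / 64) = 738
Column-major traversal misses (no reuse, every access misses): 123 * 46 = 5658
Ratio = 5658 / 738 = 7.67

7.67


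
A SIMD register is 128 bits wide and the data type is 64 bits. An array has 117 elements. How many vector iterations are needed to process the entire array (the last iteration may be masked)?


Width = 128 / 64 = 2 elements per vector op
Iterations = ceil(117 / 2) = 59

59


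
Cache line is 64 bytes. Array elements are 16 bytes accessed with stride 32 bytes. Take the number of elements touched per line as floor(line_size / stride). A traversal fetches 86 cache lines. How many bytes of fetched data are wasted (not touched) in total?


Elements per line = floor(64 / 32) = 2
Bytes used per line = 2 * 16 = 32
Wasted per line = 64 - 32 = 32
Total wasted = 32 * 86 = 2752

2752


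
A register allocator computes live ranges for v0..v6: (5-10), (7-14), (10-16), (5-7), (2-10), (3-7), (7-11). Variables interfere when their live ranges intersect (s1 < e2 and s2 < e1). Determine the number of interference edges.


Check all pairs for overlapping intervals.
Two intervals (s1,e1) and (s2,e2) overlap if s1 < e2 and s2 < e1.
v0 (5-10) vs v1..v6: overlaps v1, v3, v4, v5, v6 -> 5
v1 (7-14) vs v2..v6: overlaps v2, v4, v6 -> 3
v2 (10-16) vs v3..v6: overlaps v6 -> 1
v3 (5-7) vs v4..v6: overlaps v4, v5 -> 2
v4 (2-10) vs v5..v6: overlaps v5, v6 -> 2
v5 (3-7) vs v6: overlaps none -> 0
Total overlapping pairs = 5 + 3 + 1 + 2 + 2 + 0 = 13

13


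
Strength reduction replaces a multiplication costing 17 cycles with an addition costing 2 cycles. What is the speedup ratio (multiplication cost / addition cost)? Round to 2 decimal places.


Ratio = mult_cost / add_cost = 17 / 2 = 8.5

8.5


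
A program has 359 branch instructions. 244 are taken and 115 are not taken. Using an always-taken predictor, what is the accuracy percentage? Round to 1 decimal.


Predictor: always-taken
Correct predictions = 244
Accuracy = 244 / 359 * 100 = 68.0%

68.0


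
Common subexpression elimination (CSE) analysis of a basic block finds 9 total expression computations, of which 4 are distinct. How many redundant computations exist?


CSE count = total expressions - unique expressions
= 9 - 4 = 5

5


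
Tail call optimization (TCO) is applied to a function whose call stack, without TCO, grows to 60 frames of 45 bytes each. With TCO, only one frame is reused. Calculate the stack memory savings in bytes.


Without TCO: 60 * 45 = 2700 bytes
With TCO: reuse 1 frame = 45 bytes
Savings = 2700 - 45 = 2655

2655


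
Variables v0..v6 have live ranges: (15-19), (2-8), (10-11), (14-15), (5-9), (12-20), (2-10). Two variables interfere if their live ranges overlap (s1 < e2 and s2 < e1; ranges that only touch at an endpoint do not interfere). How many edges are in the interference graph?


Check all pairs for overlapping intervals.
Two intervals (s1,e1) and (s2,e2) overlap if s1 < e2 and s2 < e1.
v0 (15-19) vs v1..v6: overlaps v5 -> 1
v1 (2-8) vs v2..v6: overlaps v4, v6 -> 2
v2 (10-11) vs v3..v6: overlaps none -> 0
v3 (14-15) vs v4..v6: overlaps v5 -> 1
v4 (5-9) vs v5..v6: overlaps v6 -> 1
v5 (12-20) vs v6: overlaps none -> 0
Total overlapping pairs = 1 + 2 + 0 + 1 + 1 + 0 = 5

5


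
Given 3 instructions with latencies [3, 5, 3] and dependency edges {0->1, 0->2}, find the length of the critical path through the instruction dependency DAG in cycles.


Compute longest path through dependency graph: dist(Ik) = max over predecessors of dist + latency(Ik).
dist(I0) = latency 3 = 3
dist(I1) = dist(I0) + 5 = 3 + 5 = 8
dist(I2) = dist(I0) + 3 = 3 + 3 = 6
Critical path = max dist = 8

8


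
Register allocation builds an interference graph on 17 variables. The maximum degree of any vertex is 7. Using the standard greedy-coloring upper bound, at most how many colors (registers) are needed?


Greedy coloring never needs more than (max_degree + 1) colors: when coloring a vertex, at most max_degree neighbors are already colored.
Upper bound = 7 + 1 = 8

8


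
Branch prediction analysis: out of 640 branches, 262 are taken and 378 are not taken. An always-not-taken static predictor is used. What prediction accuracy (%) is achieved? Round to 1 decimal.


Predictor: always-not-taken
Correct predictions = 378
Accuracy = 378 / 640 * 100 = 59.1%

59.1


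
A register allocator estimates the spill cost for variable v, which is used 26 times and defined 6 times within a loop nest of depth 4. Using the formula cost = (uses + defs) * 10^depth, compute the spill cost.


uses + defs = 26 + 6 = 32
10^4 = 10000
Spill cost = 32 * 10000 = 320000

320000


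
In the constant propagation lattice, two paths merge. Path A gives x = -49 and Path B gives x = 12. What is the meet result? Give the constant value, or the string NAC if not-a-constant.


Meet operation: if both paths give the same constant, result is that constant; if they differ, result is NAC (not-a-constant).
Path A: -49, Path B: 12 -> differ
Result: not-a-constant -> NAC

NAC


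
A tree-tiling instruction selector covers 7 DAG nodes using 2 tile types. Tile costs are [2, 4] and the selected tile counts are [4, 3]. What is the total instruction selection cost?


Total cost = sum(count_i * cost_i)
= 4*2 + 3*4
= 20

20


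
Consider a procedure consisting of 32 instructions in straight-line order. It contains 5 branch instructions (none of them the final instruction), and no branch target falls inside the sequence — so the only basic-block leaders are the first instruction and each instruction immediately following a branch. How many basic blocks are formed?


With no in-sequence branch targets, the leaders are the first instruction plus the instruction after each branch.
Number of basic blocks = branches + 1
= 5 + 1 = 6

6


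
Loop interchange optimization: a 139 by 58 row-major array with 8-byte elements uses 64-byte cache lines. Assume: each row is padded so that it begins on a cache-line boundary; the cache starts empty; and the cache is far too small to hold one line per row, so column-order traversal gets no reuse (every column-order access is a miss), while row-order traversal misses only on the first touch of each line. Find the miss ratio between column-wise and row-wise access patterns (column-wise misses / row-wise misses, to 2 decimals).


Each row occupies 58 * 8 = 464 bytes and starts on a line boundary, so it spans ceil(464 / 64) = 8 cache lines.
Row-major traversal misses (one per line touched): 139 * ceil(58 * 8 / 64) = 1112
Column-major traversal misses (no reuse, every access misses): 139 * 58 = 8062
Ratio = 8062 / 1112 = 7.25

7.25


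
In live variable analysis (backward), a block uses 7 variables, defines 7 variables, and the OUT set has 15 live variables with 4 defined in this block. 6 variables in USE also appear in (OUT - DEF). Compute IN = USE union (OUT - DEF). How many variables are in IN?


OUT - DEF: 15 - 4 = 11
|IN| = |USE| + |OUT - DEF| - |USE ∩ (OUT - DEF)| = 7 + 11 - 6 = 12

12


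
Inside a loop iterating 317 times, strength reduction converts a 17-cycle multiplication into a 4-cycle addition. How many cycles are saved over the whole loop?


Per-iteration saving = 17 - 4 = 13
Total saved = 317 * 13 = 4121

4121


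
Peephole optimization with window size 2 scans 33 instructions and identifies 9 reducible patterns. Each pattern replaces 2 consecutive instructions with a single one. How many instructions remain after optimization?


Each match removes 1 instructions.
Total removed = 9 * 1 = 9
Remaining = 33 - 9 = 24

24


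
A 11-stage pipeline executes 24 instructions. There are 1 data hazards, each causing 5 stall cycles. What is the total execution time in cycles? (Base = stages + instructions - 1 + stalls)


Base cycles = 11 + 24 - 1 = 34
Total stalls = 1 * 5 = 5
Total = 34 + 5 = 39

39


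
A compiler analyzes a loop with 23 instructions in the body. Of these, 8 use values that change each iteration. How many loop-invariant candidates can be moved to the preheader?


Invariant candidates = total - loop-dependent
= 23 - 8 = 15

15


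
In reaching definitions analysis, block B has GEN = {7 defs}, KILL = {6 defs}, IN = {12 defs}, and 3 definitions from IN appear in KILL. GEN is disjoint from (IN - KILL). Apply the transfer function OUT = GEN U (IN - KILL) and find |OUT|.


IN - KILL: 12 - 3 = 9 surviving definitions
OUT = GEN + surviving = 7 + 9 = 16

16


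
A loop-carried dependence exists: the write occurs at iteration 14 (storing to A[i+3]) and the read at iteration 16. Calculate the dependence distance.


Distance = read iteration - write iteration
= 16 - 14 = 2

2


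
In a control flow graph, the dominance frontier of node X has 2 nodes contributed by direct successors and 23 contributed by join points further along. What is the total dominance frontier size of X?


DF(X) = direct successor contributions + join point contributions
= 2 + 23 = 25

25


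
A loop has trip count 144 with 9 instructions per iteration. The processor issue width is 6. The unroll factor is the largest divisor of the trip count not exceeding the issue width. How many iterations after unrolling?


Largest divisor of 144 <= 6 is 6
New iterations = 144 / 6 = 24

24


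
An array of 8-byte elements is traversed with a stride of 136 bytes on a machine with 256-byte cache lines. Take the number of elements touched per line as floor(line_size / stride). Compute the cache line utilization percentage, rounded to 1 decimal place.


Elements per cache line = floor(256 / 136) = 1
Bytes used = 1 * 8 = 8
Utilization = 8 / 256 * 100 = 3.1%

3.1


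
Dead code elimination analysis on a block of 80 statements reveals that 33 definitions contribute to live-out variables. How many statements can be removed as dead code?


Dead code = total statements - live definitions
= 80 - 33 = 47

47


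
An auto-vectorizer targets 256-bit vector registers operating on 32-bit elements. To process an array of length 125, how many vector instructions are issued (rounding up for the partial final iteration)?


Width = 256 / 32 = 8 elements per vector op
Iterations = ceil(125 / 8) = 16

16


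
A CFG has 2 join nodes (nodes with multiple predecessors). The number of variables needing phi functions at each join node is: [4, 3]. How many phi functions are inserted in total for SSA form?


Total phi functions = sum of phi functions at each join node
= 4 + 3 = 7

7


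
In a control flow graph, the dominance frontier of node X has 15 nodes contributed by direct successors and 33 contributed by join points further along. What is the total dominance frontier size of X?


DF(X) = direct successor contributions + join point contributions
= 15 + 33 = 48

48


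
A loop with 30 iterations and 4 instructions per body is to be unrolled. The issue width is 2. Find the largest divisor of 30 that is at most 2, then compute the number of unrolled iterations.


Largest divisor of 30 <= 2 is 2
New iterations = 30 / 2 = 15

15


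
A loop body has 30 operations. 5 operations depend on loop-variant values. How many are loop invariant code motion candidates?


Invariant candidates = total - loop-dependent
= 30 - 5 = 25

25


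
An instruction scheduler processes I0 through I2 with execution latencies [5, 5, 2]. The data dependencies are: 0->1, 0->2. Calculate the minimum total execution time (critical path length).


Compute longest path through dependency graph: dist(Ik) = max over predecessors of dist + latency(Ik).
dist(I0) = latency 5 = 5
dist(I1) = dist(I0) + 5 = 5 + 5 = 10
dist(I2) = dist(I0) + 2 = 5 + 2 = 7
Critical path = max dist = 10

10


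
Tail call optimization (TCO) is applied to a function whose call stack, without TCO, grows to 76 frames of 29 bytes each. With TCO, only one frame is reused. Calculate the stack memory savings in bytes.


Without TCO: 76 * 29 = 2204 bytes
With TCO: reuse 1 frame = 29 bytes
Savings = 2204 - 29 = 2175

2175


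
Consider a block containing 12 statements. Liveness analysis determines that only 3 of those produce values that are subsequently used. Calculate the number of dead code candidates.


Dead code = total statements - live definitions
= 12 - 3 = 9

9


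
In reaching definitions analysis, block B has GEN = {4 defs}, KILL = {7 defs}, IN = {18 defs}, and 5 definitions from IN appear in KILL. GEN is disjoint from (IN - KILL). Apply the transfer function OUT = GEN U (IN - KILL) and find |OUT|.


IN - KILL: 18 - 5 = 13 surviving definitions
OUT = GEN + surviving = 4 + 13 = 17

17


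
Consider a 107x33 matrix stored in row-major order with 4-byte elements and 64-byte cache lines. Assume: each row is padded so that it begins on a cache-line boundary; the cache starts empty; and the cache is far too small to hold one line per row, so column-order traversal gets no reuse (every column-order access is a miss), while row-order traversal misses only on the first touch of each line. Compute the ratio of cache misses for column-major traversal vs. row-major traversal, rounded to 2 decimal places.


Each row occupies 33 * 4 = 132 bytes and starts on a line boundary, so it spans ceil(132 / 64) = 3 cache lines.
Row-major traversal misses (one per line touched): 107 * ceil(33 * 4 / 64) = 321
Column-major traversal misses (no reuse, every access misses): 107 * 33 = 3531
Ratio = 3531 / 321 = 11.0

11.0


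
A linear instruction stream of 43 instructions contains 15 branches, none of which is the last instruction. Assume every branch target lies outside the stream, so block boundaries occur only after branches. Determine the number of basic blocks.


With no in-sequence branch targets, the leaders are the first instruction plus the instruction after each branch.
Number of basic blocks = branches + 1
= 15 + 1 = 16

16


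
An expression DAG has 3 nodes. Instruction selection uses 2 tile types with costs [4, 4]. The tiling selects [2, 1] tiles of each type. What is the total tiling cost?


Total cost = sum(count_i * cost_i)
= 2*4 + 1*4
= 12

12


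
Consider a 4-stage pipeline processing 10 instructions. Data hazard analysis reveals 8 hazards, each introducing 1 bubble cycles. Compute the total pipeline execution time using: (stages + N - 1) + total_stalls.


Base cycles = 4 + 10 - 1 = 13
Total stalls = 8 * 1 = 8
Total = 13 + 8 = 21

21


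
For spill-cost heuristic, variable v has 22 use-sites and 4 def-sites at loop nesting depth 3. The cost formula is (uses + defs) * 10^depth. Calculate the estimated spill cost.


uses + defs = 22 + 4 = 26
10^3 = 1000
Spill cost = 26 * 1000 = 26000

26000


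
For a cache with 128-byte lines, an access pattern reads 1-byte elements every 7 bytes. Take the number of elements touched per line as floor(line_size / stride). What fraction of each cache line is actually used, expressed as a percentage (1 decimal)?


Elements per cache line = floor(128 / 7) = 18
Bytes used = 18 * 1 = 18
Utilization = 18 / 128 * 100 = 14.1%

14.1


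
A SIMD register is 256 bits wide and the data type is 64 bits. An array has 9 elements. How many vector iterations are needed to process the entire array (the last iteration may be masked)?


Width = 256 / 64 = 4 elements per vector op
Iterations = ceil(9 / 4) = 3

3


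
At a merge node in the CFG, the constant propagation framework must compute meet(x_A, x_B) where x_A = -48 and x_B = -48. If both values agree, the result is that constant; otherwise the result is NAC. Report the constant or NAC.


Meet operation: if both paths give the same constant, result is that constant; if they differ, result is NAC (not-a-constant).
Path A: -48, Path B: -48 -> equal
Result: constant -> -48

-48


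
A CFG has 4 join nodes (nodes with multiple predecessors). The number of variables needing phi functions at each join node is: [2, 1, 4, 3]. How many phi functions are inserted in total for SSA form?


Total phi functions = sum of phi functions at each join node
= 2 + 1 + 4 + 3 = 10

10


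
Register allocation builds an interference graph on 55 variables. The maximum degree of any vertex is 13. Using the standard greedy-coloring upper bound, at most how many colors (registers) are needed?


Greedy coloring never needs more than (max_degree + 1) colors: when coloring a vertex, at most max_degree neighbors are already colored.
Upper bound = 13 + 1 = 14

14


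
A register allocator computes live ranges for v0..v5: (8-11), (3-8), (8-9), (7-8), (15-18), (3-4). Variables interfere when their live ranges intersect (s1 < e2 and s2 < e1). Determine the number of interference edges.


Check all pairs for overlapping intervals.
Two intervals (s1,e1) and (s2,e2) overlap if s1 < e2 and s2 < e1.
v0 (8-11) vs v1..v5: overlaps v2 -> 1
v1 (3-8) vs v2..v5: overlaps v3, v5 -> 2
v2 (8-9) vs v3..v5: overlaps none -> 0
v3 (7-8) vs v4..v5: overlaps none -> 0
v4 (15-18) vs v5: overlaps none -> 0
Total overlapping pairs = 1 + 2 + 0 + 0 + 0 = 3

3


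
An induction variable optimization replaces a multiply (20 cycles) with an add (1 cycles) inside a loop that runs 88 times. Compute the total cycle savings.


Per-iteration saving = 20 - 1 = 19
Total saved = 88 * 19 = 1672

1672


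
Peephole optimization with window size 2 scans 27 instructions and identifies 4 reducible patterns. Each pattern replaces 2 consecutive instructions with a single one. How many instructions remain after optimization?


Each match removes 1 instructions.
Total removed = 4 * 1 = 4
Remaining = 27 - 4 = 23

23


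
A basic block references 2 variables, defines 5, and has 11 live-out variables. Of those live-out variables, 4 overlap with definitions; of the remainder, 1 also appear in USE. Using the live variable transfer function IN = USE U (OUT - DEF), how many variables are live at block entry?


OUT - DEF: 11 - 4 = 7
|IN| = |USE| + |OUT - DEF| - |USE ∩ (OUT - DEF)| = 2 + 7 - 1 = 8

8


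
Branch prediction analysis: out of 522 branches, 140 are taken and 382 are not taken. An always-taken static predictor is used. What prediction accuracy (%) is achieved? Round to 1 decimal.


Predictor: always-taken
Correct predictions = 140
Accuracy = 140 / 522 * 100 = 26.8%

26.8


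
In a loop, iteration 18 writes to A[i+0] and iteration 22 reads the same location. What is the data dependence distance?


Distance = read iteration - write iteration
= 22 - 18 = 4

4


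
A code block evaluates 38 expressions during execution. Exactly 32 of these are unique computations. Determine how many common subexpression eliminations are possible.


CSE count = total expressions - unique expressions
= 38 - 32 = 6

6


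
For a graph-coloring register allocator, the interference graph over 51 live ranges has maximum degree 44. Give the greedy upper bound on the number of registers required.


Greedy coloring never needs more than (max_degree + 1) colors: when coloring a vertex, at most max_degree neighbors are already colored.
Upper bound = 44 + 1 = 45

45


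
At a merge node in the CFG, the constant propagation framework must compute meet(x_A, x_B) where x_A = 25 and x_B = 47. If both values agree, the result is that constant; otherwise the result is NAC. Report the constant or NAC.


Meet operation: if both paths give the same constant, result is that constant; if they differ, result is NAC (not-a-constant).
Path A: 25, Path B: 47 -> differ
Result: not-a-constant -> NAC

NAC


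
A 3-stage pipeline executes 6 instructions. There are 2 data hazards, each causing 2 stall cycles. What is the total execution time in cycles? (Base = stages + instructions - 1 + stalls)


Base cycles = 3 + 6 - 1 = 8
Total stalls = 2 * 2 = 4
Total = 8 + 4 = 12

12


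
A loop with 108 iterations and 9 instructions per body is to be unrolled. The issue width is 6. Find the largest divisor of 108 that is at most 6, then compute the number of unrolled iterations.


Largest divisor of 108 <= 6 is 6
New iterations = 108 / 6 = 18

18


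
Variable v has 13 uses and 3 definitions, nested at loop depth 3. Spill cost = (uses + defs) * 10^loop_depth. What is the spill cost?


uses + defs = 13 + 3 = 16
10^3 = 1000
Spill cost = 16 * 1000 = 16000

16000


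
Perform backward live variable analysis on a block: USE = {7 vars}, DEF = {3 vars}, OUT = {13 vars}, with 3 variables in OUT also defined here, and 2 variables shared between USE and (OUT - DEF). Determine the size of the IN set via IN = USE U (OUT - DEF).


OUT - DEF: 13 - 3 = 10
|IN| = |USE| + |OUT - DEF| - |USE ∩ (OUT - DEF)| = 7 + 10 - 2 = 15

15


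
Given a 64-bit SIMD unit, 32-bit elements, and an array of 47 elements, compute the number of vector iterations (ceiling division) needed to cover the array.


Width = 64 / 32 = 2 elements per vector op
Iterations = ceil(47 / 2) = 24

24


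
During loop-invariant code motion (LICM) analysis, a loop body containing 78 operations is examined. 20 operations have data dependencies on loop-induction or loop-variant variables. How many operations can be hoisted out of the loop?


Invariant candidates = total - loop-dependent
= 78 - 20 = 58

58


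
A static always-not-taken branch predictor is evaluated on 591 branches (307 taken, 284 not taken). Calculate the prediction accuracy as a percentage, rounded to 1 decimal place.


Predictor: always-not-taken
Correct predictions = 284
Accuracy = 284 / 591 * 100 = 48.1%

48.1


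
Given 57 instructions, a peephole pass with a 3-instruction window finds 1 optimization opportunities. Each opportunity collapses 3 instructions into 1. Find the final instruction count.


Each match removes 2 instructions.
Total removed = 1 * 2 = 2
Remaining = 57 - 2 = 55

55


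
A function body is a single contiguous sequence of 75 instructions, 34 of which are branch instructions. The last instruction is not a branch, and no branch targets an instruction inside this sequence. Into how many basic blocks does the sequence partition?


With no in-sequence branch targets, the leaders are the first instruction plus the instruction after each branch.
Number of basic blocks = branches + 1
= 34 + 1 = 35

35


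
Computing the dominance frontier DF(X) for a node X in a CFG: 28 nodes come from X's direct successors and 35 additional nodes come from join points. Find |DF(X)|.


DF(X) = direct successor contributions + join point contributions
= 28 + 35 = 63

63


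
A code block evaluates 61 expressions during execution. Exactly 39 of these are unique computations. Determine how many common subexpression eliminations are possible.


CSE count = total expressions - unique expressions
= 61 - 39 = 22

22


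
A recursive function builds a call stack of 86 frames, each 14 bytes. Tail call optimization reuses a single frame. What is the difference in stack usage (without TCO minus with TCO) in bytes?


Without TCO: 86 * 14 = 1204 bytes
With TCO: reuse 1 frame = 14 bytes
Savings = 1204 - 14 = 1190

1190


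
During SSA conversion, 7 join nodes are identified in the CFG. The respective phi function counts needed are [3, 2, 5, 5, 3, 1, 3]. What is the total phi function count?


Total phi functions = sum of phi functions at each join node
= 3 + 2 + 5 + 5 + 3 + 1 + 3 = 22

22


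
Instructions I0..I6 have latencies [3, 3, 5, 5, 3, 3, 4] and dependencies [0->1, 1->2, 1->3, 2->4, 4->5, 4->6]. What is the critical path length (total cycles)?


Compute longest path through dependency graph: dist(Ik) = max over predecessors of dist + latency(Ik).
dist(I0) = latency 3 = 3
dist(I1) = dist(I0) + 3 = 3 + 3 = 6
dist(I2) = dist(I1) + 5 = 6 + 5 = 11
dist(I3) = dist(I1) + 5 = 6 + 5 = 11
dist(I4) = dist(I2) + 3 = 11 + 3 = 14
dist(I5) = dist(I4) + 3 = 14 + 3 = 17
dist(I6) = dist(I4) + 4 = 14 + 4 = 18
Critical path = max dist = 18

18


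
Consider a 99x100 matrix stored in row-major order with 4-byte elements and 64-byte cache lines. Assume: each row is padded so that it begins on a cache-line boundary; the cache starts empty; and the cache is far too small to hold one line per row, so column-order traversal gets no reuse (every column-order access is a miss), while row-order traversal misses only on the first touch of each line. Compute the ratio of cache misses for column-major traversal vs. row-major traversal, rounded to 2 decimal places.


Each row occupies 100 * 4 = 400 bytes and starts on a line boundary, so it spans ceil(400 / 64) = 7 cache lines.
Row-major traversal misses (one per line touched): 99 * ceil(100 * 4 / 64) = 693
Column-major traversal misses (no reuse, every access misses): 99 * 100 = 9900
Ratio = 9900 / 693 = 14.29

14.29
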